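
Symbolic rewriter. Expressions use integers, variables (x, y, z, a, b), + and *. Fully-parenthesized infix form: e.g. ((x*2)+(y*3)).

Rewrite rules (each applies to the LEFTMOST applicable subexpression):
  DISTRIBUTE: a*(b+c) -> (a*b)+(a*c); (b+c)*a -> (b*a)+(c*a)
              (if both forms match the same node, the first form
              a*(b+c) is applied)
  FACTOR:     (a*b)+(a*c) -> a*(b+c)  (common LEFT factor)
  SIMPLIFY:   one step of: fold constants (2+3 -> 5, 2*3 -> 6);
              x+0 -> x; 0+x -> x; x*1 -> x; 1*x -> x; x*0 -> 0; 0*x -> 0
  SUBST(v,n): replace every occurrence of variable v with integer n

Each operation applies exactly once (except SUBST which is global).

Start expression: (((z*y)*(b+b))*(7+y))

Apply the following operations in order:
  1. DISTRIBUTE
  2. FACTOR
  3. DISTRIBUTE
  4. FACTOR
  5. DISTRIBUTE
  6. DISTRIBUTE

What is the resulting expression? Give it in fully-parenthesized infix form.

Answer: (((((z*y)*b)+((z*y)*b))*7)+(((z*y)*(b+b))*y))

Derivation:
Start: (((z*y)*(b+b))*(7+y))
Apply DISTRIBUTE at root (target: (((z*y)*(b+b))*(7+y))): (((z*y)*(b+b))*(7+y)) -> ((((z*y)*(b+b))*7)+(((z*y)*(b+b))*y))
Apply FACTOR at root (target: ((((z*y)*(b+b))*7)+(((z*y)*(b+b))*y))): ((((z*y)*(b+b))*7)+(((z*y)*(b+b))*y)) -> (((z*y)*(b+b))*(7+y))
Apply DISTRIBUTE at root (target: (((z*y)*(b+b))*(7+y))): (((z*y)*(b+b))*(7+y)) -> ((((z*y)*(b+b))*7)+(((z*y)*(b+b))*y))
Apply FACTOR at root (target: ((((z*y)*(b+b))*7)+(((z*y)*(b+b))*y))): ((((z*y)*(b+b))*7)+(((z*y)*(b+b))*y)) -> (((z*y)*(b+b))*(7+y))
Apply DISTRIBUTE at root (target: (((z*y)*(b+b))*(7+y))): (((z*y)*(b+b))*(7+y)) -> ((((z*y)*(b+b))*7)+(((z*y)*(b+b))*y))
Apply DISTRIBUTE at LL (target: ((z*y)*(b+b))): ((((z*y)*(b+b))*7)+(((z*y)*(b+b))*y)) -> (((((z*y)*b)+((z*y)*b))*7)+(((z*y)*(b+b))*y))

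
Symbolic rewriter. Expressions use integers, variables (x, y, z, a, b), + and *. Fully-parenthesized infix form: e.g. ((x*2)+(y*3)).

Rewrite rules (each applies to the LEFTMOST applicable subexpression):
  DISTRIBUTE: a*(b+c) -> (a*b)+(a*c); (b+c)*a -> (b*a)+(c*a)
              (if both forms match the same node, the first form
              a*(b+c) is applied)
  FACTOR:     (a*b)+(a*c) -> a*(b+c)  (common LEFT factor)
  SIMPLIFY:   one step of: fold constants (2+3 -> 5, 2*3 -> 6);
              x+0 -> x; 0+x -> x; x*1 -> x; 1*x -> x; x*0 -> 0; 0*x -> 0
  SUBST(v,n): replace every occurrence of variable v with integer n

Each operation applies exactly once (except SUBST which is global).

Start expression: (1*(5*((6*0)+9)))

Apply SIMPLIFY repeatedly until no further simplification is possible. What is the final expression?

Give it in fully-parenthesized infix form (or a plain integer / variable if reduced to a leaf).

Start: (1*(5*((6*0)+9)))
Step 1: at root: (1*(5*((6*0)+9))) -> (5*((6*0)+9)); overall: (1*(5*((6*0)+9))) -> (5*((6*0)+9))
Step 2: at RL: (6*0) -> 0; overall: (5*((6*0)+9)) -> (5*(0+9))
Step 3: at R: (0+9) -> 9; overall: (5*(0+9)) -> (5*9)
Step 4: at root: (5*9) -> 45; overall: (5*9) -> 45
Fixed point: 45

Answer: 45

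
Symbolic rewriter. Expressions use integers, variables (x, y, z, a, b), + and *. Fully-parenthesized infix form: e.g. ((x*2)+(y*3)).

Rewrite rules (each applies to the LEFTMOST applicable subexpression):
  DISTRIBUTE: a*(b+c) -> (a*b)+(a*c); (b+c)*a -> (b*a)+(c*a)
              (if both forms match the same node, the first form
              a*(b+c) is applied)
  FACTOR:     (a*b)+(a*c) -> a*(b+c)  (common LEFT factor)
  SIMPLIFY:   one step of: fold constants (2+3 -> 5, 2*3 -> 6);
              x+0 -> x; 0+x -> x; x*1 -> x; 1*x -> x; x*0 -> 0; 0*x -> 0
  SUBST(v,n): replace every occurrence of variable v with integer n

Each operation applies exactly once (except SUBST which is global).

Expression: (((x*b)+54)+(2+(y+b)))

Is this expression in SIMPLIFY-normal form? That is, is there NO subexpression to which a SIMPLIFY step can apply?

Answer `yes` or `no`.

Expression: (((x*b)+54)+(2+(y+b)))
Scanning for simplifiable subexpressions (pre-order)...
  at root: (((x*b)+54)+(2+(y+b))) (not simplifiable)
  at L: ((x*b)+54) (not simplifiable)
  at LL: (x*b) (not simplifiable)
  at R: (2+(y+b)) (not simplifiable)
  at RR: (y+b) (not simplifiable)
Result: no simplifiable subexpression found -> normal form.

Answer: yes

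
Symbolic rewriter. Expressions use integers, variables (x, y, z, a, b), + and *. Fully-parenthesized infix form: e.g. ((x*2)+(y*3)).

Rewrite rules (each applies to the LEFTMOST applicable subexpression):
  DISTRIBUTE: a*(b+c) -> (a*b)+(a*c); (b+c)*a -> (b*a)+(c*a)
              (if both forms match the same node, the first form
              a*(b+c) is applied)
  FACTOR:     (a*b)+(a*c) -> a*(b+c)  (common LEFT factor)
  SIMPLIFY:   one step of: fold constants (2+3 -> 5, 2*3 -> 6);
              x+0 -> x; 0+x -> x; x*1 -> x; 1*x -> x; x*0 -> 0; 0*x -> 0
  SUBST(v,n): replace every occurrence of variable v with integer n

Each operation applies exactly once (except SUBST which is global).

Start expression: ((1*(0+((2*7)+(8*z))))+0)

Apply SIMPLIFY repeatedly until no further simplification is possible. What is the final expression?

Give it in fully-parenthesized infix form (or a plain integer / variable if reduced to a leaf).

Answer: (14+(8*z))

Derivation:
Start: ((1*(0+((2*7)+(8*z))))+0)
Step 1: at root: ((1*(0+((2*7)+(8*z))))+0) -> (1*(0+((2*7)+(8*z)))); overall: ((1*(0+((2*7)+(8*z))))+0) -> (1*(0+((2*7)+(8*z))))
Step 2: at root: (1*(0+((2*7)+(8*z)))) -> (0+((2*7)+(8*z))); overall: (1*(0+((2*7)+(8*z)))) -> (0+((2*7)+(8*z)))
Step 3: at root: (0+((2*7)+(8*z))) -> ((2*7)+(8*z)); overall: (0+((2*7)+(8*z))) -> ((2*7)+(8*z))
Step 4: at L: (2*7) -> 14; overall: ((2*7)+(8*z)) -> (14+(8*z))
Fixed point: (14+(8*z))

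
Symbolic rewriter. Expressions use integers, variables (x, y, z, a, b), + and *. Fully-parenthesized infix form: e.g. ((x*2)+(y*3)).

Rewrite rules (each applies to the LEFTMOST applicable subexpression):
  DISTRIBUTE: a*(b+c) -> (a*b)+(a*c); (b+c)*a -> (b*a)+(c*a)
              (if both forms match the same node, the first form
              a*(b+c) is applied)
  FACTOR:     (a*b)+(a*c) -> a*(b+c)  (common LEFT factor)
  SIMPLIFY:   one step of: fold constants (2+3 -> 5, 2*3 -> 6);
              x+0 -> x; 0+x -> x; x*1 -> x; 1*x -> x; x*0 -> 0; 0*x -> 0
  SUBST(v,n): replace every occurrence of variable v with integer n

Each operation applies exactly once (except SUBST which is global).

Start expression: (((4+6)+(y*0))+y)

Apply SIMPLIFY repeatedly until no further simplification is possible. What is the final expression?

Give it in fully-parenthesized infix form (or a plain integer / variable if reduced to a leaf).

Start: (((4+6)+(y*0))+y)
Step 1: at LL: (4+6) -> 10; overall: (((4+6)+(y*0))+y) -> ((10+(y*0))+y)
Step 2: at LR: (y*0) -> 0; overall: ((10+(y*0))+y) -> ((10+0)+y)
Step 3: at L: (10+0) -> 10; overall: ((10+0)+y) -> (10+y)
Fixed point: (10+y)

Answer: (10+y)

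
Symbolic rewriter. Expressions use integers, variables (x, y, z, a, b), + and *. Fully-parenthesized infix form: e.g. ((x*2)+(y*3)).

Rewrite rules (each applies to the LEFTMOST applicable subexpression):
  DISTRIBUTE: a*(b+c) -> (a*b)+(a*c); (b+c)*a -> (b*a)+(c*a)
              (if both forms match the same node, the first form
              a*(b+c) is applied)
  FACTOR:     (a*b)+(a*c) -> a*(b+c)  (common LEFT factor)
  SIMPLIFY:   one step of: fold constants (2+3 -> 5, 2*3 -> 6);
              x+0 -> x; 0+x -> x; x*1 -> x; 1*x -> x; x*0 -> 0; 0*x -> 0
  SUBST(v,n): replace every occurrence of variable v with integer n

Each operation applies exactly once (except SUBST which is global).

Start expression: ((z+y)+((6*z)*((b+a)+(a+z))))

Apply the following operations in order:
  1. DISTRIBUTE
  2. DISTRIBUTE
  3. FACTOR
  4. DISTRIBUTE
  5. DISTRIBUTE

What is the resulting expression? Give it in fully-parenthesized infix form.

Answer: ((z+y)+((((6*z)*b)+((6*z)*a))+(((6*z)*a)+((6*z)*z))))

Derivation:
Start: ((z+y)+((6*z)*((b+a)+(a+z))))
Apply DISTRIBUTE at R (target: ((6*z)*((b+a)+(a+z)))): ((z+y)+((6*z)*((b+a)+(a+z)))) -> ((z+y)+(((6*z)*(b+a))+((6*z)*(a+z))))
Apply DISTRIBUTE at RL (target: ((6*z)*(b+a))): ((z+y)+(((6*z)*(b+a))+((6*z)*(a+z)))) -> ((z+y)+((((6*z)*b)+((6*z)*a))+((6*z)*(a+z))))
Apply FACTOR at RL (target: (((6*z)*b)+((6*z)*a))): ((z+y)+((((6*z)*b)+((6*z)*a))+((6*z)*(a+z)))) -> ((z+y)+(((6*z)*(b+a))+((6*z)*(a+z))))
Apply DISTRIBUTE at RL (target: ((6*z)*(b+a))): ((z+y)+(((6*z)*(b+a))+((6*z)*(a+z)))) -> ((z+y)+((((6*z)*b)+((6*z)*a))+((6*z)*(a+z))))
Apply DISTRIBUTE at RR (target: ((6*z)*(a+z))): ((z+y)+((((6*z)*b)+((6*z)*a))+((6*z)*(a+z)))) -> ((z+y)+((((6*z)*b)+((6*z)*a))+(((6*z)*a)+((6*z)*z))))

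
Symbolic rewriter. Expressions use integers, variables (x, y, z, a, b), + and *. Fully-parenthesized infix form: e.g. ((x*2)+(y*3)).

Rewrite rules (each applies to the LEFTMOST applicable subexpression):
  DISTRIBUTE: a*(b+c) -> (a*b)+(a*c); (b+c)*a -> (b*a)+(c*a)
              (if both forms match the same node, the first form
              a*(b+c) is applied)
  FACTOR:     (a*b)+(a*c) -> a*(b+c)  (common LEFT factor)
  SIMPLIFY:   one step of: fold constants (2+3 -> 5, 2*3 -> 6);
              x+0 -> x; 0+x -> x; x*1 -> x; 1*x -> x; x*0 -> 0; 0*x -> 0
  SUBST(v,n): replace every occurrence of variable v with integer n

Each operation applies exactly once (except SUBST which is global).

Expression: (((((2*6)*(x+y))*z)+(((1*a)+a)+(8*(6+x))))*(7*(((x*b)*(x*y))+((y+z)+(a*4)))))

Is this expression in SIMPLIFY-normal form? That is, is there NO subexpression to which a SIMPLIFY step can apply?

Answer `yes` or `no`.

Answer: no

Derivation:
Expression: (((((2*6)*(x+y))*z)+(((1*a)+a)+(8*(6+x))))*(7*(((x*b)*(x*y))+((y+z)+(a*4)))))
Scanning for simplifiable subexpressions (pre-order)...
  at root: (((((2*6)*(x+y))*z)+(((1*a)+a)+(8*(6+x))))*(7*(((x*b)*(x*y))+((y+z)+(a*4))))) (not simplifiable)
  at L: ((((2*6)*(x+y))*z)+(((1*a)+a)+(8*(6+x)))) (not simplifiable)
  at LL: (((2*6)*(x+y))*z) (not simplifiable)
  at LLL: ((2*6)*(x+y)) (not simplifiable)
  at LLLL: (2*6) (SIMPLIFIABLE)
  at LLLR: (x+y) (not simplifiable)
  at LR: (((1*a)+a)+(8*(6+x))) (not simplifiable)
  at LRL: ((1*a)+a) (not simplifiable)
  at LRLL: (1*a) (SIMPLIFIABLE)
  at LRR: (8*(6+x)) (not simplifiable)
  at LRRR: (6+x) (not simplifiable)
  at R: (7*(((x*b)*(x*y))+((y+z)+(a*4)))) (not simplifiable)
  at RR: (((x*b)*(x*y))+((y+z)+(a*4))) (not simplifiable)
  at RRL: ((x*b)*(x*y)) (not simplifiable)
  at RRLL: (x*b) (not simplifiable)
  at RRLR: (x*y) (not simplifiable)
  at RRR: ((y+z)+(a*4)) (not simplifiable)
  at RRRL: (y+z) (not simplifiable)
  at RRRR: (a*4) (not simplifiable)
Found simplifiable subexpr at path LLLL: (2*6)
One SIMPLIFY step would give: ((((12*(x+y))*z)+(((1*a)+a)+(8*(6+x))))*(7*(((x*b)*(x*y))+((y+z)+(a*4)))))
-> NOT in normal form.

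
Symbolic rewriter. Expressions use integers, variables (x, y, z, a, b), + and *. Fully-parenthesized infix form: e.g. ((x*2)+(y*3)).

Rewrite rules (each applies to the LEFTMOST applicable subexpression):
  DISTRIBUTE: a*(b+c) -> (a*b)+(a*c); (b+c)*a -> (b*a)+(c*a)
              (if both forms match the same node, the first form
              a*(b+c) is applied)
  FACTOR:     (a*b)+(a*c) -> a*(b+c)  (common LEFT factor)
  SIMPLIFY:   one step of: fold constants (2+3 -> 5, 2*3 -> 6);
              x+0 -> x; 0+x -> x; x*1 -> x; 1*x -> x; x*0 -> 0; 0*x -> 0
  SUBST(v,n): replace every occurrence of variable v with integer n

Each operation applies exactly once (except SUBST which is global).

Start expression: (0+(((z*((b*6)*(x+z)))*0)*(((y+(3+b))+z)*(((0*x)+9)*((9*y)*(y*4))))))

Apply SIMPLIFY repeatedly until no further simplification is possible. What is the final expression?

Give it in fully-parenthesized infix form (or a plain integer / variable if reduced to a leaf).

Answer: 0

Derivation:
Start: (0+(((z*((b*6)*(x+z)))*0)*(((y+(3+b))+z)*(((0*x)+9)*((9*y)*(y*4))))))
Step 1: at root: (0+(((z*((b*6)*(x+z)))*0)*(((y+(3+b))+z)*(((0*x)+9)*((9*y)*(y*4)))))) -> (((z*((b*6)*(x+z)))*0)*(((y+(3+b))+z)*(((0*x)+9)*((9*y)*(y*4))))); overall: (0+(((z*((b*6)*(x+z)))*0)*(((y+(3+b))+z)*(((0*x)+9)*((9*y)*(y*4)))))) -> (((z*((b*6)*(x+z)))*0)*(((y+(3+b))+z)*(((0*x)+9)*((9*y)*(y*4)))))
Step 2: at L: ((z*((b*6)*(x+z)))*0) -> 0; overall: (((z*((b*6)*(x+z)))*0)*(((y+(3+b))+z)*(((0*x)+9)*((9*y)*(y*4))))) -> (0*(((y+(3+b))+z)*(((0*x)+9)*((9*y)*(y*4)))))
Step 3: at root: (0*(((y+(3+b))+z)*(((0*x)+9)*((9*y)*(y*4))))) -> 0; overall: (0*(((y+(3+b))+z)*(((0*x)+9)*((9*y)*(y*4))))) -> 0
Fixed point: 0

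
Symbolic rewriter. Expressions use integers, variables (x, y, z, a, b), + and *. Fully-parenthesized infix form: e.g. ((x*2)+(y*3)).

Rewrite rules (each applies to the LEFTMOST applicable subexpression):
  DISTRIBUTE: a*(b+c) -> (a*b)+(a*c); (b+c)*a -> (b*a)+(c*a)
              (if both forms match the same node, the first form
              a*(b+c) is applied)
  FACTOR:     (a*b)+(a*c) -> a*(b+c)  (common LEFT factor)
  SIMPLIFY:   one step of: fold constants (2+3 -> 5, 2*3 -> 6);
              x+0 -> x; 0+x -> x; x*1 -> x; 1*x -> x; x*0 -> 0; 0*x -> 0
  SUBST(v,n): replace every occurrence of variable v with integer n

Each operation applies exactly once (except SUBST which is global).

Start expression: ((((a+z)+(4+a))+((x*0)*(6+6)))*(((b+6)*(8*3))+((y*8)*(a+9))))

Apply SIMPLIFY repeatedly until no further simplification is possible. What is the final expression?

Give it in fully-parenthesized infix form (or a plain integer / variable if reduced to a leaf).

Start: ((((a+z)+(4+a))+((x*0)*(6+6)))*(((b+6)*(8*3))+((y*8)*(a+9))))
Step 1: at LRL: (x*0) -> 0; overall: ((((a+z)+(4+a))+((x*0)*(6+6)))*(((b+6)*(8*3))+((y*8)*(a+9)))) -> ((((a+z)+(4+a))+(0*(6+6)))*(((b+6)*(8*3))+((y*8)*(a+9))))
Step 2: at LR: (0*(6+6)) -> 0; overall: ((((a+z)+(4+a))+(0*(6+6)))*(((b+6)*(8*3))+((y*8)*(a+9)))) -> ((((a+z)+(4+a))+0)*(((b+6)*(8*3))+((y*8)*(a+9))))
Step 3: at L: (((a+z)+(4+a))+0) -> ((a+z)+(4+a)); overall: ((((a+z)+(4+a))+0)*(((b+6)*(8*3))+((y*8)*(a+9)))) -> (((a+z)+(4+a))*(((b+6)*(8*3))+((y*8)*(a+9))))
Step 4: at RLR: (8*3) -> 24; overall: (((a+z)+(4+a))*(((b+6)*(8*3))+((y*8)*(a+9)))) -> (((a+z)+(4+a))*(((b+6)*24)+((y*8)*(a+9))))
Fixed point: (((a+z)+(4+a))*(((b+6)*24)+((y*8)*(a+9))))

Answer: (((a+z)+(4+a))*(((b+6)*24)+((y*8)*(a+9))))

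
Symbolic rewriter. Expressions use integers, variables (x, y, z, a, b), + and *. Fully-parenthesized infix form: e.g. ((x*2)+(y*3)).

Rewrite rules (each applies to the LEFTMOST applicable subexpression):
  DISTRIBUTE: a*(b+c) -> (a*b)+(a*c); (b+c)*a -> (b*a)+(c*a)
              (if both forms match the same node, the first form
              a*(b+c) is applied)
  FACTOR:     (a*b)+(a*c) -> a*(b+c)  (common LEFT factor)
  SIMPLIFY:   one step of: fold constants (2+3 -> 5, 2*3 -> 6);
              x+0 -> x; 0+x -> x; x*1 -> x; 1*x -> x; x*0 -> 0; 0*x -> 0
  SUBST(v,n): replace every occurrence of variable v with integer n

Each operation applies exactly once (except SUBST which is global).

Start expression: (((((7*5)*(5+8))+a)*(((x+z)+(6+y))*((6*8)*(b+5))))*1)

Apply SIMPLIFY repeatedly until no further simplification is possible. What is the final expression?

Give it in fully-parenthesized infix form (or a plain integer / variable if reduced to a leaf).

Answer: ((455+a)*(((x+z)+(6+y))*(48*(b+5))))

Derivation:
Start: (((((7*5)*(5+8))+a)*(((x+z)+(6+y))*((6*8)*(b+5))))*1)
Step 1: at root: (((((7*5)*(5+8))+a)*(((x+z)+(6+y))*((6*8)*(b+5))))*1) -> ((((7*5)*(5+8))+a)*(((x+z)+(6+y))*((6*8)*(b+5)))); overall: (((((7*5)*(5+8))+a)*(((x+z)+(6+y))*((6*8)*(b+5))))*1) -> ((((7*5)*(5+8))+a)*(((x+z)+(6+y))*((6*8)*(b+5))))
Step 2: at LLL: (7*5) -> 35; overall: ((((7*5)*(5+8))+a)*(((x+z)+(6+y))*((6*8)*(b+5)))) -> (((35*(5+8))+a)*(((x+z)+(6+y))*((6*8)*(b+5))))
Step 3: at LLR: (5+8) -> 13; overall: (((35*(5+8))+a)*(((x+z)+(6+y))*((6*8)*(b+5)))) -> (((35*13)+a)*(((x+z)+(6+y))*((6*8)*(b+5))))
Step 4: at LL: (35*13) -> 455; overall: (((35*13)+a)*(((x+z)+(6+y))*((6*8)*(b+5)))) -> ((455+a)*(((x+z)+(6+y))*((6*8)*(b+5))))
Step 5: at RRL: (6*8) -> 48; overall: ((455+a)*(((x+z)+(6+y))*((6*8)*(b+5)))) -> ((455+a)*(((x+z)+(6+y))*(48*(b+5))))
Fixed point: ((455+a)*(((x+z)+(6+y))*(48*(b+5))))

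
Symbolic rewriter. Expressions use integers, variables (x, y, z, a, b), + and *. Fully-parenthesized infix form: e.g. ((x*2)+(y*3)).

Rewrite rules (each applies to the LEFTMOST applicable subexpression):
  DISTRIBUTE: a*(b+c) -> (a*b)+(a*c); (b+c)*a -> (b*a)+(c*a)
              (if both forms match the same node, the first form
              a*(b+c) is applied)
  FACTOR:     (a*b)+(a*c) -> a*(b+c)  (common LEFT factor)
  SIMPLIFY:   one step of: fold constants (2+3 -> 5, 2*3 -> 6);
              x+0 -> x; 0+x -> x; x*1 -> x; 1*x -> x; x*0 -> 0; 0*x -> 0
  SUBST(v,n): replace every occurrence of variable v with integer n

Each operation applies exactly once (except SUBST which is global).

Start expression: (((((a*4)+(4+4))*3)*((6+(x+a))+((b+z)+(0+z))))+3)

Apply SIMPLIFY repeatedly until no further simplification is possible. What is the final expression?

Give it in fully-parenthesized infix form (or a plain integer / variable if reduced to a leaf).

Start: (((((a*4)+(4+4))*3)*((6+(x+a))+((b+z)+(0+z))))+3)
Step 1: at LLLR: (4+4) -> 8; overall: (((((a*4)+(4+4))*3)*((6+(x+a))+((b+z)+(0+z))))+3) -> (((((a*4)+8)*3)*((6+(x+a))+((b+z)+(0+z))))+3)
Step 2: at LRRR: (0+z) -> z; overall: (((((a*4)+8)*3)*((6+(x+a))+((b+z)+(0+z))))+3) -> (((((a*4)+8)*3)*((6+(x+a))+((b+z)+z)))+3)
Fixed point: (((((a*4)+8)*3)*((6+(x+a))+((b+z)+z)))+3)

Answer: (((((a*4)+8)*3)*((6+(x+a))+((b+z)+z)))+3)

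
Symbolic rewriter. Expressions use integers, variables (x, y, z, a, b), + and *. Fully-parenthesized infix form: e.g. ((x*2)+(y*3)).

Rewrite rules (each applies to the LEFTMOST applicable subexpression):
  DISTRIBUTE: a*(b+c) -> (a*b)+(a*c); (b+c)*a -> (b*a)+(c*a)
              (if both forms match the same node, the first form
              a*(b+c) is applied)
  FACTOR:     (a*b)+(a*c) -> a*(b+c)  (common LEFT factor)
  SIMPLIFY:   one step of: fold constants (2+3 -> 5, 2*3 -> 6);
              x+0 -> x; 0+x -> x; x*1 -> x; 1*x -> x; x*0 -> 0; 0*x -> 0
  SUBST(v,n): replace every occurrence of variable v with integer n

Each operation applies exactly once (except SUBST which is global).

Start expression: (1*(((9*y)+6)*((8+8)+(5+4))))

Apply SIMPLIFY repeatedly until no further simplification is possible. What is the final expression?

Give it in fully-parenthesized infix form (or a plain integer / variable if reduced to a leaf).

Answer: (((9*y)+6)*25)

Derivation:
Start: (1*(((9*y)+6)*((8+8)+(5+4))))
Step 1: at root: (1*(((9*y)+6)*((8+8)+(5+4)))) -> (((9*y)+6)*((8+8)+(5+4))); overall: (1*(((9*y)+6)*((8+8)+(5+4)))) -> (((9*y)+6)*((8+8)+(5+4)))
Step 2: at RL: (8+8) -> 16; overall: (((9*y)+6)*((8+8)+(5+4))) -> (((9*y)+6)*(16+(5+4)))
Step 3: at RR: (5+4) -> 9; overall: (((9*y)+6)*(16+(5+4))) -> (((9*y)+6)*(16+9))
Step 4: at R: (16+9) -> 25; overall: (((9*y)+6)*(16+9)) -> (((9*y)+6)*25)
Fixed point: (((9*y)+6)*25)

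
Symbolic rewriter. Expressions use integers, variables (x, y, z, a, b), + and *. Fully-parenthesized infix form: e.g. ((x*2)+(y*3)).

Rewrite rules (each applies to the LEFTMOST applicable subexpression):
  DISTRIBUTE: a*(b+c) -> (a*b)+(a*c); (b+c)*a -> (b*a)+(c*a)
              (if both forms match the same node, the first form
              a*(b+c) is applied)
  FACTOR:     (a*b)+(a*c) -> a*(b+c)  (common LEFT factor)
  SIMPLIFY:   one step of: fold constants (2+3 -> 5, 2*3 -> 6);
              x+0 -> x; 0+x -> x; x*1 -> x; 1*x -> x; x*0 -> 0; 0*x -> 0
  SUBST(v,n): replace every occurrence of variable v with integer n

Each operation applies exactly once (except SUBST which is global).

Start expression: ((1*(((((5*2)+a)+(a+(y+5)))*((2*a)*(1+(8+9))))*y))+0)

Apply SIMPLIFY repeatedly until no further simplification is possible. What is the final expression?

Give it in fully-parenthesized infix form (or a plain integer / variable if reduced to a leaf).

Start: ((1*(((((5*2)+a)+(a+(y+5)))*((2*a)*(1+(8+9))))*y))+0)
Step 1: at root: ((1*(((((5*2)+a)+(a+(y+5)))*((2*a)*(1+(8+9))))*y))+0) -> (1*(((((5*2)+a)+(a+(y+5)))*((2*a)*(1+(8+9))))*y)); overall: ((1*(((((5*2)+a)+(a+(y+5)))*((2*a)*(1+(8+9))))*y))+0) -> (1*(((((5*2)+a)+(a+(y+5)))*((2*a)*(1+(8+9))))*y))
Step 2: at root: (1*(((((5*2)+a)+(a+(y+5)))*((2*a)*(1+(8+9))))*y)) -> (((((5*2)+a)+(a+(y+5)))*((2*a)*(1+(8+9))))*y); overall: (1*(((((5*2)+a)+(a+(y+5)))*((2*a)*(1+(8+9))))*y)) -> (((((5*2)+a)+(a+(y+5)))*((2*a)*(1+(8+9))))*y)
Step 3: at LLLL: (5*2) -> 10; overall: (((((5*2)+a)+(a+(y+5)))*((2*a)*(1+(8+9))))*y) -> ((((10+a)+(a+(y+5)))*((2*a)*(1+(8+9))))*y)
Step 4: at LRRR: (8+9) -> 17; overall: ((((10+a)+(a+(y+5)))*((2*a)*(1+(8+9))))*y) -> ((((10+a)+(a+(y+5)))*((2*a)*(1+17)))*y)
Step 5: at LRR: (1+17) -> 18; overall: ((((10+a)+(a+(y+5)))*((2*a)*(1+17)))*y) -> ((((10+a)+(a+(y+5)))*((2*a)*18))*y)
Fixed point: ((((10+a)+(a+(y+5)))*((2*a)*18))*y)

Answer: ((((10+a)+(a+(y+5)))*((2*a)*18))*y)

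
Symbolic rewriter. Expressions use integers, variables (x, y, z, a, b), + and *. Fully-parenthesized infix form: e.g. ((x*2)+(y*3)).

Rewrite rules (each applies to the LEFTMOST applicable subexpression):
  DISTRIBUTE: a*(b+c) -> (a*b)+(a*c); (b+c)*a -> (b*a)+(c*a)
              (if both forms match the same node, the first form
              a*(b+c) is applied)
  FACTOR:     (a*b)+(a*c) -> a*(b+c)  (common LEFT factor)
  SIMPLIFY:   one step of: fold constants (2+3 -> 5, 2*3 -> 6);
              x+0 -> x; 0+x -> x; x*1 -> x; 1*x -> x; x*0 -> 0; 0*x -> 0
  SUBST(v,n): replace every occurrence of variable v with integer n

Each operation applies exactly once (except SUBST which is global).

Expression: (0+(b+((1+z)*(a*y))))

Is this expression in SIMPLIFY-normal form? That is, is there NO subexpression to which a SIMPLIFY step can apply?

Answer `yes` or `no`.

Answer: no

Derivation:
Expression: (0+(b+((1+z)*(a*y))))
Scanning for simplifiable subexpressions (pre-order)...
  at root: (0+(b+((1+z)*(a*y)))) (SIMPLIFIABLE)
  at R: (b+((1+z)*(a*y))) (not simplifiable)
  at RR: ((1+z)*(a*y)) (not simplifiable)
  at RRL: (1+z) (not simplifiable)
  at RRR: (a*y) (not simplifiable)
Found simplifiable subexpr at path root: (0+(b+((1+z)*(a*y))))
One SIMPLIFY step would give: (b+((1+z)*(a*y)))
-> NOT in normal form.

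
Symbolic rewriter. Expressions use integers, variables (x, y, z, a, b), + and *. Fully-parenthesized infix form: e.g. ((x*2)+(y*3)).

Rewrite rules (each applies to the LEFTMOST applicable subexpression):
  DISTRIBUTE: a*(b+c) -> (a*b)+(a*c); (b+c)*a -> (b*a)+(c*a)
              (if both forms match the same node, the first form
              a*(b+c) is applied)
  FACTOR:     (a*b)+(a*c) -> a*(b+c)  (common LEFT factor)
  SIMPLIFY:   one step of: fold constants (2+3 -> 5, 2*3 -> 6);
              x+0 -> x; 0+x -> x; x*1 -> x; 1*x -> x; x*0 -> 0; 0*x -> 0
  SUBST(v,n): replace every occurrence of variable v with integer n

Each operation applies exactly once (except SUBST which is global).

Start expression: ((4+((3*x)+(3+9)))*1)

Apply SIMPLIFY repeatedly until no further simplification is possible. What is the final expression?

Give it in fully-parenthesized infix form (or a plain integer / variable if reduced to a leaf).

Start: ((4+((3*x)+(3+9)))*1)
Step 1: at root: ((4+((3*x)+(3+9)))*1) -> (4+((3*x)+(3+9))); overall: ((4+((3*x)+(3+9)))*1) -> (4+((3*x)+(3+9)))
Step 2: at RR: (3+9) -> 12; overall: (4+((3*x)+(3+9))) -> (4+((3*x)+12))
Fixed point: (4+((3*x)+12))

Answer: (4+((3*x)+12))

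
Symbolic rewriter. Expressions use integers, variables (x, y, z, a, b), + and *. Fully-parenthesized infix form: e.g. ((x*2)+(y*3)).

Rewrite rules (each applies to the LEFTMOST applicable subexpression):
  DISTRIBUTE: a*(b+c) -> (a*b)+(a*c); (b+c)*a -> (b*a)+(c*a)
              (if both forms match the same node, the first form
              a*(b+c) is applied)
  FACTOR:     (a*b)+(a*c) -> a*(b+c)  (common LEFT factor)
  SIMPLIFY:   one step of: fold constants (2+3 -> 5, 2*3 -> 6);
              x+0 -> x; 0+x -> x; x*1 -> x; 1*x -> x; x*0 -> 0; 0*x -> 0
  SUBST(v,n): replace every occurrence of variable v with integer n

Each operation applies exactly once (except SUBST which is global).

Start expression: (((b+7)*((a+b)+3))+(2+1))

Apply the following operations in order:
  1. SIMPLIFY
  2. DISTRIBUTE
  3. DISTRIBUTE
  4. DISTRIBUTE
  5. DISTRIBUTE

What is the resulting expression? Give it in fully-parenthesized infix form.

Start: (((b+7)*((a+b)+3))+(2+1))
Apply SIMPLIFY at R (target: (2+1)): (((b+7)*((a+b)+3))+(2+1)) -> (((b+7)*((a+b)+3))+3)
Apply DISTRIBUTE at L (target: ((b+7)*((a+b)+3))): (((b+7)*((a+b)+3))+3) -> ((((b+7)*(a+b))+((b+7)*3))+3)
Apply DISTRIBUTE at LL (target: ((b+7)*(a+b))): ((((b+7)*(a+b))+((b+7)*3))+3) -> (((((b+7)*a)+((b+7)*b))+((b+7)*3))+3)
Apply DISTRIBUTE at LLL (target: ((b+7)*a)): (((((b+7)*a)+((b+7)*b))+((b+7)*3))+3) -> (((((b*a)+(7*a))+((b+7)*b))+((b+7)*3))+3)
Apply DISTRIBUTE at LLR (target: ((b+7)*b)): (((((b*a)+(7*a))+((b+7)*b))+((b+7)*3))+3) -> (((((b*a)+(7*a))+((b*b)+(7*b)))+((b+7)*3))+3)

Answer: (((((b*a)+(7*a))+((b*b)+(7*b)))+((b+7)*3))+3)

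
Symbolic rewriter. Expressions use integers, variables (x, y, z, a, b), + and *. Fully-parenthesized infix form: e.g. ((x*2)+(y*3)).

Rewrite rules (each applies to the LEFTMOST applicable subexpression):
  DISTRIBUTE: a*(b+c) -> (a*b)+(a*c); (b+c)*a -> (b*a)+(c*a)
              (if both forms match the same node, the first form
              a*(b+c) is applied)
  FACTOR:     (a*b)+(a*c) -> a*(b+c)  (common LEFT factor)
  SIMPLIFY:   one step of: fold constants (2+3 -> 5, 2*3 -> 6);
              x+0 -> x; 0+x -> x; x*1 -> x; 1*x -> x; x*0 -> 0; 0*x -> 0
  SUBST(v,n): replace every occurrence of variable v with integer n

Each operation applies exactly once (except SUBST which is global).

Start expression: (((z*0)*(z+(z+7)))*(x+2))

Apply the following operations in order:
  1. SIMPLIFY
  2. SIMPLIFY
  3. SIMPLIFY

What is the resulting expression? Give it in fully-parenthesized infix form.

Answer: 0

Derivation:
Start: (((z*0)*(z+(z+7)))*(x+2))
Apply SIMPLIFY at LL (target: (z*0)): (((z*0)*(z+(z+7)))*(x+2)) -> ((0*(z+(z+7)))*(x+2))
Apply SIMPLIFY at L (target: (0*(z+(z+7)))): ((0*(z+(z+7)))*(x+2)) -> (0*(x+2))
Apply SIMPLIFY at root (target: (0*(x+2))): (0*(x+2)) -> 0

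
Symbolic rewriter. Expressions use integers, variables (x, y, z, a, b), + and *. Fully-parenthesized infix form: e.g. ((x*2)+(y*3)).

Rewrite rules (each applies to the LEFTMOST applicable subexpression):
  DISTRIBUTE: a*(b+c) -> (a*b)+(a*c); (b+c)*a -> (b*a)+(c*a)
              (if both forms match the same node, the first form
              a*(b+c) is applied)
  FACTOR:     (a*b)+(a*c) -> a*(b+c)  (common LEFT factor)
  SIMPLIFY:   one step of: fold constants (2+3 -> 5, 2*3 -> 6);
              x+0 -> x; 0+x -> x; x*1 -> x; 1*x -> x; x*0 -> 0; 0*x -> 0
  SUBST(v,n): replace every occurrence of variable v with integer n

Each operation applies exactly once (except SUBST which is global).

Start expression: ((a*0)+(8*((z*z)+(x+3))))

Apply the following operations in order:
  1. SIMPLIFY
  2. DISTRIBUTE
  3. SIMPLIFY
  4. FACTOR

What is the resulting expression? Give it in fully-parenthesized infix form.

Start: ((a*0)+(8*((z*z)+(x+3))))
Apply SIMPLIFY at L (target: (a*0)): ((a*0)+(8*((z*z)+(x+3)))) -> (0+(8*((z*z)+(x+3))))
Apply DISTRIBUTE at R (target: (8*((z*z)+(x+3)))): (0+(8*((z*z)+(x+3)))) -> (0+((8*(z*z))+(8*(x+3))))
Apply SIMPLIFY at root (target: (0+((8*(z*z))+(8*(x+3))))): (0+((8*(z*z))+(8*(x+3)))) -> ((8*(z*z))+(8*(x+3)))
Apply FACTOR at root (target: ((8*(z*z))+(8*(x+3)))): ((8*(z*z))+(8*(x+3))) -> (8*((z*z)+(x+3)))

Answer: (8*((z*z)+(x+3)))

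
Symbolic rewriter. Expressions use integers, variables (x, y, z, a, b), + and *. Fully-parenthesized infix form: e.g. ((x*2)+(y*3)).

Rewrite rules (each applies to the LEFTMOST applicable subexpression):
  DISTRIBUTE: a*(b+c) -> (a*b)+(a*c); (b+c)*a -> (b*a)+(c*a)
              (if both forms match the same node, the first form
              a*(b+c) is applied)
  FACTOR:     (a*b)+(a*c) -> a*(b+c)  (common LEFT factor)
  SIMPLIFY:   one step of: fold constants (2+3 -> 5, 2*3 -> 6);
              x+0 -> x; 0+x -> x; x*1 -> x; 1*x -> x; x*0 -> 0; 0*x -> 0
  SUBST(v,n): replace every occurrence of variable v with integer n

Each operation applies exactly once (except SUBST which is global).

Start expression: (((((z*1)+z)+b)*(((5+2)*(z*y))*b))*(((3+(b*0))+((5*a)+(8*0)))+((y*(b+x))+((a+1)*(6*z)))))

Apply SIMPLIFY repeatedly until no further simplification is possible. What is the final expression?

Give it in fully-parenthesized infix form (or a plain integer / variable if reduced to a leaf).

Start: (((((z*1)+z)+b)*(((5+2)*(z*y))*b))*(((3+(b*0))+((5*a)+(8*0)))+((y*(b+x))+((a+1)*(6*z)))))
Step 1: at LLLL: (z*1) -> z; overall: (((((z*1)+z)+b)*(((5+2)*(z*y))*b))*(((3+(b*0))+((5*a)+(8*0)))+((y*(b+x))+((a+1)*(6*z))))) -> ((((z+z)+b)*(((5+2)*(z*y))*b))*(((3+(b*0))+((5*a)+(8*0)))+((y*(b+x))+((a+1)*(6*z)))))
Step 2: at LRLL: (5+2) -> 7; overall: ((((z+z)+b)*(((5+2)*(z*y))*b))*(((3+(b*0))+((5*a)+(8*0)))+((y*(b+x))+((a+1)*(6*z))))) -> ((((z+z)+b)*((7*(z*y))*b))*(((3+(b*0))+((5*a)+(8*0)))+((y*(b+x))+((a+1)*(6*z)))))
Step 3: at RLLR: (b*0) -> 0; overall: ((((z+z)+b)*((7*(z*y))*b))*(((3+(b*0))+((5*a)+(8*0)))+((y*(b+x))+((a+1)*(6*z))))) -> ((((z+z)+b)*((7*(z*y))*b))*(((3+0)+((5*a)+(8*0)))+((y*(b+x))+((a+1)*(6*z)))))
Step 4: at RLL: (3+0) -> 3; overall: ((((z+z)+b)*((7*(z*y))*b))*(((3+0)+((5*a)+(8*0)))+((y*(b+x))+((a+1)*(6*z))))) -> ((((z+z)+b)*((7*(z*y))*b))*((3+((5*a)+(8*0)))+((y*(b+x))+((a+1)*(6*z)))))
Step 5: at RLRR: (8*0) -> 0; overall: ((((z+z)+b)*((7*(z*y))*b))*((3+((5*a)+(8*0)))+((y*(b+x))+((a+1)*(6*z))))) -> ((((z+z)+b)*((7*(z*y))*b))*((3+((5*a)+0))+((y*(b+x))+((a+1)*(6*z)))))
Step 6: at RLR: ((5*a)+0) -> (5*a); overall: ((((z+z)+b)*((7*(z*y))*b))*((3+((5*a)+0))+((y*(b+x))+((a+1)*(6*z))))) -> ((((z+z)+b)*((7*(z*y))*b))*((3+(5*a))+((y*(b+x))+((a+1)*(6*z)))))
Fixed point: ((((z+z)+b)*((7*(z*y))*b))*((3+(5*a))+((y*(b+x))+((a+1)*(6*z)))))

Answer: ((((z+z)+b)*((7*(z*y))*b))*((3+(5*a))+((y*(b+x))+((a+1)*(6*z)))))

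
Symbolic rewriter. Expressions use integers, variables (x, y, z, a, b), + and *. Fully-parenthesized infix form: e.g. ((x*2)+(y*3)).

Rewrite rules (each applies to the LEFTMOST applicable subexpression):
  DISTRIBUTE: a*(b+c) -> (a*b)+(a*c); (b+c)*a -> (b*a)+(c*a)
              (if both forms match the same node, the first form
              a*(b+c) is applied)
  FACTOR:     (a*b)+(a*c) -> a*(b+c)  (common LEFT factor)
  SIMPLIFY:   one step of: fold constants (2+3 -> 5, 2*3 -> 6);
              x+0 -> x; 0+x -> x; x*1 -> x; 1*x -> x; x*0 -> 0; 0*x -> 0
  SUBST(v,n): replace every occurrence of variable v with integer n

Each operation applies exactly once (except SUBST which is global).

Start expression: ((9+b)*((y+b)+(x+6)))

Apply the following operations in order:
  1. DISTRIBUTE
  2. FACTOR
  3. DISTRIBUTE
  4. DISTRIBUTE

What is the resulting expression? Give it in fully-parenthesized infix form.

Answer: ((((9+b)*y)+((9+b)*b))+((9+b)*(x+6)))

Derivation:
Start: ((9+b)*((y+b)+(x+6)))
Apply DISTRIBUTE at root (target: ((9+b)*((y+b)+(x+6)))): ((9+b)*((y+b)+(x+6))) -> (((9+b)*(y+b))+((9+b)*(x+6)))
Apply FACTOR at root (target: (((9+b)*(y+b))+((9+b)*(x+6)))): (((9+b)*(y+b))+((9+b)*(x+6))) -> ((9+b)*((y+b)+(x+6)))
Apply DISTRIBUTE at root (target: ((9+b)*((y+b)+(x+6)))): ((9+b)*((y+b)+(x+6))) -> (((9+b)*(y+b))+((9+b)*(x+6)))
Apply DISTRIBUTE at L (target: ((9+b)*(y+b))): (((9+b)*(y+b))+((9+b)*(x+6))) -> ((((9+b)*y)+((9+b)*b))+((9+b)*(x+6)))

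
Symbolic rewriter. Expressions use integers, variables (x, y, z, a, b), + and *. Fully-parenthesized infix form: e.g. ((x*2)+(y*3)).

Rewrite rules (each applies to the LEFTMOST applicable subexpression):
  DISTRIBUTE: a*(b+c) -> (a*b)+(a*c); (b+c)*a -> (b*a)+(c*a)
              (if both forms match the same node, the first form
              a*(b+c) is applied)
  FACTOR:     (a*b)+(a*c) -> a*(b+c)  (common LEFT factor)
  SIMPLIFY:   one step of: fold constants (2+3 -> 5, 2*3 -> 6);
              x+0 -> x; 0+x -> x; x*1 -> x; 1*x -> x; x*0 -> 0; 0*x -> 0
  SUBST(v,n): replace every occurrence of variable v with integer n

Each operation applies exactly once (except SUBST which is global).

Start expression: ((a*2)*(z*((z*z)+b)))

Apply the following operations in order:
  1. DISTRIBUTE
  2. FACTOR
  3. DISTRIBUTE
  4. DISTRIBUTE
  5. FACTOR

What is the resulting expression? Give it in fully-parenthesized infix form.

Answer: ((a*2)*((z*(z*z))+(z*b)))

Derivation:
Start: ((a*2)*(z*((z*z)+b)))
Apply DISTRIBUTE at R (target: (z*((z*z)+b))): ((a*2)*(z*((z*z)+b))) -> ((a*2)*((z*(z*z))+(z*b)))
Apply FACTOR at R (target: ((z*(z*z))+(z*b))): ((a*2)*((z*(z*z))+(z*b))) -> ((a*2)*(z*((z*z)+b)))
Apply DISTRIBUTE at R (target: (z*((z*z)+b))): ((a*2)*(z*((z*z)+b))) -> ((a*2)*((z*(z*z))+(z*b)))
Apply DISTRIBUTE at root (target: ((a*2)*((z*(z*z))+(z*b)))): ((a*2)*((z*(z*z))+(z*b))) -> (((a*2)*(z*(z*z)))+((a*2)*(z*b)))
Apply FACTOR at root (target: (((a*2)*(z*(z*z)))+((a*2)*(z*b)))): (((a*2)*(z*(z*z)))+((a*2)*(z*b))) -> ((a*2)*((z*(z*z))+(z*b)))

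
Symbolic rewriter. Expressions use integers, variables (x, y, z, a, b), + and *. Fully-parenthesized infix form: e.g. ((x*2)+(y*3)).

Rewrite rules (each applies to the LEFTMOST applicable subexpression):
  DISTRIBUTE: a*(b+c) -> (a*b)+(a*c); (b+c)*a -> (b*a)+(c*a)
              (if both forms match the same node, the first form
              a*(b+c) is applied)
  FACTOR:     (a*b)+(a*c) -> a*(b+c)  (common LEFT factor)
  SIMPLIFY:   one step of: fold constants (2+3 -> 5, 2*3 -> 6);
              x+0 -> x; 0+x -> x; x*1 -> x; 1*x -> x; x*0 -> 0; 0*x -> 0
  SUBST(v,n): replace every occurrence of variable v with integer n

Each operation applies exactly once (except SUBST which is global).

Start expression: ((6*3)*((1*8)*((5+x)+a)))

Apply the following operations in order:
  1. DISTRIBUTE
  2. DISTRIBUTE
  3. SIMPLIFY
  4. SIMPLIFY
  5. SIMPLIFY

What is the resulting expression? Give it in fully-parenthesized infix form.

Start: ((6*3)*((1*8)*((5+x)+a)))
Apply DISTRIBUTE at R (target: ((1*8)*((5+x)+a))): ((6*3)*((1*8)*((5+x)+a))) -> ((6*3)*(((1*8)*(5+x))+((1*8)*a)))
Apply DISTRIBUTE at root (target: ((6*3)*(((1*8)*(5+x))+((1*8)*a)))): ((6*3)*(((1*8)*(5+x))+((1*8)*a))) -> (((6*3)*((1*8)*(5+x)))+((6*3)*((1*8)*a)))
Apply SIMPLIFY at LL (target: (6*3)): (((6*3)*((1*8)*(5+x)))+((6*3)*((1*8)*a))) -> ((18*((1*8)*(5+x)))+((6*3)*((1*8)*a)))
Apply SIMPLIFY at LRL (target: (1*8)): ((18*((1*8)*(5+x)))+((6*3)*((1*8)*a))) -> ((18*(8*(5+x)))+((6*3)*((1*8)*a)))
Apply SIMPLIFY at RL (target: (6*3)): ((18*(8*(5+x)))+((6*3)*((1*8)*a))) -> ((18*(8*(5+x)))+(18*((1*8)*a)))

Answer: ((18*(8*(5+x)))+(18*((1*8)*a)))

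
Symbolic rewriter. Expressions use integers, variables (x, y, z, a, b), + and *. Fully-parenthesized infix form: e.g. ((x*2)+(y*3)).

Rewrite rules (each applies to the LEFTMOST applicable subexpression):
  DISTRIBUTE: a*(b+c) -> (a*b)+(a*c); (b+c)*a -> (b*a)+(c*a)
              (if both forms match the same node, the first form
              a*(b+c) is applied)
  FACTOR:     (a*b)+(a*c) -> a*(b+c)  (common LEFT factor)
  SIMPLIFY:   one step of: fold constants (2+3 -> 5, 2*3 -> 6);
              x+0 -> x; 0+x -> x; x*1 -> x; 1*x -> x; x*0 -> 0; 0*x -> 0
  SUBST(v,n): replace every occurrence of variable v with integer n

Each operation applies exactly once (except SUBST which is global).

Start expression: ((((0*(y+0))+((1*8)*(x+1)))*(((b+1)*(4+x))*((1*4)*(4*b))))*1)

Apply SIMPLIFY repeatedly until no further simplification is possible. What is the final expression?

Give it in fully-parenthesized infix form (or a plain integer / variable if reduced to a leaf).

Start: ((((0*(y+0))+((1*8)*(x+1)))*(((b+1)*(4+x))*((1*4)*(4*b))))*1)
Step 1: at root: ((((0*(y+0))+((1*8)*(x+1)))*(((b+1)*(4+x))*((1*4)*(4*b))))*1) -> (((0*(y+0))+((1*8)*(x+1)))*(((b+1)*(4+x))*((1*4)*(4*b)))); overall: ((((0*(y+0))+((1*8)*(x+1)))*(((b+1)*(4+x))*((1*4)*(4*b))))*1) -> (((0*(y+0))+((1*8)*(x+1)))*(((b+1)*(4+x))*((1*4)*(4*b))))
Step 2: at LL: (0*(y+0)) -> 0; overall: (((0*(y+0))+((1*8)*(x+1)))*(((b+1)*(4+x))*((1*4)*(4*b)))) -> ((0+((1*8)*(x+1)))*(((b+1)*(4+x))*((1*4)*(4*b))))
Step 3: at L: (0+((1*8)*(x+1))) -> ((1*8)*(x+1)); overall: ((0+((1*8)*(x+1)))*(((b+1)*(4+x))*((1*4)*(4*b)))) -> (((1*8)*(x+1))*(((b+1)*(4+x))*((1*4)*(4*b))))
Step 4: at LL: (1*8) -> 8; overall: (((1*8)*(x+1))*(((b+1)*(4+x))*((1*4)*(4*b)))) -> ((8*(x+1))*(((b+1)*(4+x))*((1*4)*(4*b))))
Step 5: at RRL: (1*4) -> 4; overall: ((8*(x+1))*(((b+1)*(4+x))*((1*4)*(4*b)))) -> ((8*(x+1))*(((b+1)*(4+x))*(4*(4*b))))
Fixed point: ((8*(x+1))*(((b+1)*(4+x))*(4*(4*b))))

Answer: ((8*(x+1))*(((b+1)*(4+x))*(4*(4*b))))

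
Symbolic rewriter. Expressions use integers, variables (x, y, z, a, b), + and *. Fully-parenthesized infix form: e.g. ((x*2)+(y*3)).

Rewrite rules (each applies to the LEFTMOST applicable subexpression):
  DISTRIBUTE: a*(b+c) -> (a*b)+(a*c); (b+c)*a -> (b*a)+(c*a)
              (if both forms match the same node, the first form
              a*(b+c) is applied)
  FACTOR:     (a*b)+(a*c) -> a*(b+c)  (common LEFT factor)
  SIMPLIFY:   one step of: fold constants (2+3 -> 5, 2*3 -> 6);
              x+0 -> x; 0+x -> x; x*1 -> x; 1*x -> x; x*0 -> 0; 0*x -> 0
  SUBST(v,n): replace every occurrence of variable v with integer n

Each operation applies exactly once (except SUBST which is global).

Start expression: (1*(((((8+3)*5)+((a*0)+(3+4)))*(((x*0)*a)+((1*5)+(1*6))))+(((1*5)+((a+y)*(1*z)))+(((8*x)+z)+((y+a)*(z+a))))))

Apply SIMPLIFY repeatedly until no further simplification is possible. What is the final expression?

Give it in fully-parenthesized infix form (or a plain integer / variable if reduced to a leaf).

Start: (1*(((((8+3)*5)+((a*0)+(3+4)))*(((x*0)*a)+((1*5)+(1*6))))+(((1*5)+((a+y)*(1*z)))+(((8*x)+z)+((y+a)*(z+a))))))
Step 1: at root: (1*(((((8+3)*5)+((a*0)+(3+4)))*(((x*0)*a)+((1*5)+(1*6))))+(((1*5)+((a+y)*(1*z)))+(((8*x)+z)+((y+a)*(z+a)))))) -> (((((8+3)*5)+((a*0)+(3+4)))*(((x*0)*a)+((1*5)+(1*6))))+(((1*5)+((a+y)*(1*z)))+(((8*x)+z)+((y+a)*(z+a))))); overall: (1*(((((8+3)*5)+((a*0)+(3+4)))*(((x*0)*a)+((1*5)+(1*6))))+(((1*5)+((a+y)*(1*z)))+(((8*x)+z)+((y+a)*(z+a)))))) -> (((((8+3)*5)+((a*0)+(3+4)))*(((x*0)*a)+((1*5)+(1*6))))+(((1*5)+((a+y)*(1*z)))+(((8*x)+z)+((y+a)*(z+a)))))
Step 2: at LLLL: (8+3) -> 11; overall: (((((8+3)*5)+((a*0)+(3+4)))*(((x*0)*a)+((1*5)+(1*6))))+(((1*5)+((a+y)*(1*z)))+(((8*x)+z)+((y+a)*(z+a))))) -> ((((11*5)+((a*0)+(3+4)))*(((x*0)*a)+((1*5)+(1*6))))+(((1*5)+((a+y)*(1*z)))+(((8*x)+z)+((y+a)*(z+a)))))
Step 3: at LLL: (11*5) -> 55; overall: ((((11*5)+((a*0)+(3+4)))*(((x*0)*a)+((1*5)+(1*6))))+(((1*5)+((a+y)*(1*z)))+(((8*x)+z)+((y+a)*(z+a))))) -> (((55+((a*0)+(3+4)))*(((x*0)*a)+((1*5)+(1*6))))+(((1*5)+((a+y)*(1*z)))+(((8*x)+z)+((y+a)*(z+a)))))
Step 4: at LLRL: (a*0) -> 0; overall: (((55+((a*0)+(3+4)))*(((x*0)*a)+((1*5)+(1*6))))+(((1*5)+((a+y)*(1*z)))+(((8*x)+z)+((y+a)*(z+a))))) -> (((55+(0+(3+4)))*(((x*0)*a)+((1*5)+(1*6))))+(((1*5)+((a+y)*(1*z)))+(((8*x)+z)+((y+a)*(z+a)))))
Step 5: at LLR: (0+(3+4)) -> (3+4); overall: (((55+(0+(3+4)))*(((x*0)*a)+((1*5)+(1*6))))+(((1*5)+((a+y)*(1*z)))+(((8*x)+z)+((y+a)*(z+a))))) -> (((55+(3+4))*(((x*0)*a)+((1*5)+(1*6))))+(((1*5)+((a+y)*(1*z)))+(((8*x)+z)+((y+a)*(z+a)))))
Step 6: at LLR: (3+4) -> 7; overall: (((55+(3+4))*(((x*0)*a)+((1*5)+(1*6))))+(((1*5)+((a+y)*(1*z)))+(((8*x)+z)+((y+a)*(z+a))))) -> (((55+7)*(((x*0)*a)+((1*5)+(1*6))))+(((1*5)+((a+y)*(1*z)))+(((8*x)+z)+((y+a)*(z+a)))))
Step 7: at LL: (55+7) -> 62; overall: (((55+7)*(((x*0)*a)+((1*5)+(1*6))))+(((1*5)+((a+y)*(1*z)))+(((8*x)+z)+((y+a)*(z+a))))) -> ((62*(((x*0)*a)+((1*5)+(1*6))))+(((1*5)+((a+y)*(1*z)))+(((8*x)+z)+((y+a)*(z+a)))))
Step 8: at LRLL: (x*0) -> 0; overall: ((62*(((x*0)*a)+((1*5)+(1*6))))+(((1*5)+((a+y)*(1*z)))+(((8*x)+z)+((y+a)*(z+a))))) -> ((62*((0*a)+((1*5)+(1*6))))+(((1*5)+((a+y)*(1*z)))+(((8*x)+z)+((y+a)*(z+a)))))
Step 9: at LRL: (0*a) -> 0; overall: ((62*((0*a)+((1*5)+(1*6))))+(((1*5)+((a+y)*(1*z)))+(((8*x)+z)+((y+a)*(z+a))))) -> ((62*(0+((1*5)+(1*6))))+(((1*5)+((a+y)*(1*z)))+(((8*x)+z)+((y+a)*(z+a)))))
Step 10: at LR: (0+((1*5)+(1*6))) -> ((1*5)+(1*6)); overall: ((62*(0+((1*5)+(1*6))))+(((1*5)+((a+y)*(1*z)))+(((8*x)+z)+((y+a)*(z+a))))) -> ((62*((1*5)+(1*6)))+(((1*5)+((a+y)*(1*z)))+(((8*x)+z)+((y+a)*(z+a)))))
Step 11: at LRL: (1*5) -> 5; overall: ((62*((1*5)+(1*6)))+(((1*5)+((a+y)*(1*z)))+(((8*x)+z)+((y+a)*(z+a))))) -> ((62*(5+(1*6)))+(((1*5)+((a+y)*(1*z)))+(((8*x)+z)+((y+a)*(z+a)))))
Step 12: at LRR: (1*6) -> 6; overall: ((62*(5+(1*6)))+(((1*5)+((a+y)*(1*z)))+(((8*x)+z)+((y+a)*(z+a))))) -> ((62*(5+6))+(((1*5)+((a+y)*(1*z)))+(((8*x)+z)+((y+a)*(z+a)))))
Step 13: at LR: (5+6) -> 11; overall: ((62*(5+6))+(((1*5)+((a+y)*(1*z)))+(((8*x)+z)+((y+a)*(z+a))))) -> ((62*11)+(((1*5)+((a+y)*(1*z)))+(((8*x)+z)+((y+a)*(z+a)))))
Step 14: at L: (62*11) -> 682; overall: ((62*11)+(((1*5)+((a+y)*(1*z)))+(((8*x)+z)+((y+a)*(z+a))))) -> (682+(((1*5)+((a+y)*(1*z)))+(((8*x)+z)+((y+a)*(z+a)))))
Step 15: at RLL: (1*5) -> 5; overall: (682+(((1*5)+((a+y)*(1*z)))+(((8*x)+z)+((y+a)*(z+a))))) -> (682+((5+((a+y)*(1*z)))+(((8*x)+z)+((y+a)*(z+a)))))
Step 16: at RLRR: (1*z) -> z; overall: (682+((5+((a+y)*(1*z)))+(((8*x)+z)+((y+a)*(z+a))))) -> (682+((5+((a+y)*z))+(((8*x)+z)+((y+a)*(z+a)))))
Fixed point: (682+((5+((a+y)*z))+(((8*x)+z)+((y+a)*(z+a)))))

Answer: (682+((5+((a+y)*z))+(((8*x)+z)+((y+a)*(z+a)))))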